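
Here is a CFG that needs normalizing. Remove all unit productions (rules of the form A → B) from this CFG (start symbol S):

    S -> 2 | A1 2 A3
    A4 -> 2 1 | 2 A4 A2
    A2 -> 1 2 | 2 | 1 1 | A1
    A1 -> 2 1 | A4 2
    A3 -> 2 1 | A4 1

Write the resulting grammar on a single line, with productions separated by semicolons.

Unit pairs: A2 ⇒* {A1}.
Replace each nonterminal's rules with the union of the non-unit rules of every nonterminal it unit-derives.

S -> 2 | A1 2 A3; A4 -> 2 1 | 2 A4 A2; A2 -> 1 2 | 2 | 1 1 | 2 1 | A4 2; A1 -> 2 1 | A4 2; A3 -> 2 1 | A4 1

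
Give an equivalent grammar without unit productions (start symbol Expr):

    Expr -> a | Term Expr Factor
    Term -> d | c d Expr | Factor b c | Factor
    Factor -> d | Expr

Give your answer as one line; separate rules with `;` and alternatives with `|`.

Expr -> a | Term Expr Factor; Term -> d | c d Expr | Factor b c | a | Term Expr Factor; Factor -> d | a | Term Expr Factor

Unit pairs: Factor ⇒* {Expr}; Term ⇒* {Expr, Factor}.
For each unit pair (A, B), copy every non-unit production of B to A, then drop all unit productions.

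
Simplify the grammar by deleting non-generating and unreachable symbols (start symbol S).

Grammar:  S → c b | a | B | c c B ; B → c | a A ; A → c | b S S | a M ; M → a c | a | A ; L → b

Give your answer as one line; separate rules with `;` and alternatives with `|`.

S → c b | a | B | c c B; B → c | a A; A → c | b S S | a M; M → a c | a | A

Generating nonterminals: {A, B, L, M, S}.
Reachable from S after that: {A, B, M, S}.
Removed useless symbols: {L} and every production mentioning them.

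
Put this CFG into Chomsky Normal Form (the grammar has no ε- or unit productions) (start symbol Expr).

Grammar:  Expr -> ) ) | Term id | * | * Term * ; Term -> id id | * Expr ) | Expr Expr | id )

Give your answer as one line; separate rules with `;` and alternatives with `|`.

Expr -> X1 X1 | Term X2 | * | X3 Y1; Term -> X2 X2 | X3 Y2 | Expr Expr | X2 X1; X1 -> ); X2 -> id; X3 -> *; Y1 -> Term X3; Y2 -> Expr X1

Introduce a nonterminal for each terminal appearing in a rule of length ≥ 2: X1 → ), X2 → id, X3 → *.
Binarize each right-hand side of length ≥ 3 by chaining fresh nonterminals (Y1, Y2, …): affected rules were Expr → X3 Term X3; Term → X3 Expr X1.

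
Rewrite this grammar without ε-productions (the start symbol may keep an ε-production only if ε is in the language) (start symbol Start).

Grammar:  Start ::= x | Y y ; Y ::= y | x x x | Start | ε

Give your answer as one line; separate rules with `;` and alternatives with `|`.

Start ::= x | Y y | y; Y ::= y | x x x | Start

Nullable set = {Y}.
ε ∉ L(G), so no ε-production is kept.
For each production, add variants omitting each subset of nullable occurrences: Start → Y y gives Y y | y.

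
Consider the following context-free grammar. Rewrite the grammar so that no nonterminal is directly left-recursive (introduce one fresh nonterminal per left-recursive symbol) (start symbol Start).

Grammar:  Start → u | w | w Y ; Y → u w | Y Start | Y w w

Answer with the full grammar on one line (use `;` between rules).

Left recursion appears on Y.
For Y: α = {Start, w w}, β = {u w}. Rewrite as Y → β Y1 and Y1 → α Y1 | ε.

Start → u | w | w Y; Y → u w Y1; Y1 → Start Y1 | w w Y1 | ε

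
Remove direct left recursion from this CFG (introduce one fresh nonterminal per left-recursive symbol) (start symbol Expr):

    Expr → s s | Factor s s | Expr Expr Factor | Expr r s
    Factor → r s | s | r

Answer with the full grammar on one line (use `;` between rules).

Expr → s s Expr1 | Factor s s Expr1; Factor → r s | s | r; Expr1 → Expr Factor Expr1 | r s Expr1 | ε

Directly left-recursive nonterminal: Expr.
For Expr: α = {Expr Factor, r s}, β = {s s, Factor s s}. Rewrite as Expr → β Expr1 and Expr1 → α Expr1 | ε.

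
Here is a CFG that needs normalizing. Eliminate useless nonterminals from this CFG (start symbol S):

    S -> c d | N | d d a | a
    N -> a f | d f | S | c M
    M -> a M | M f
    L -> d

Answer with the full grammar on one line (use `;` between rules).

S -> c d | N | d d a | a; N -> a f | d f | S

Generating nonterminals: {L, N, S}.
Reachable from S after that: {N, S}.
Removed useless symbols: {L, M} and every production mentioning them.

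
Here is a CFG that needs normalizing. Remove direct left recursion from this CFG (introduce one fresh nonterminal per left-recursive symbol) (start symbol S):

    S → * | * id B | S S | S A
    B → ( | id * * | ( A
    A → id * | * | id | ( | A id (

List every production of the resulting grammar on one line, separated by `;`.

S, A are directly left-recursive.
For S: α = {S, A}, β = {*, * id B}. Rewrite as S → β S' and S' → α S' | ε.
For A: α = {id (}, β = {id *, *, id, (}. Rewrite as A → β A' and A' → α A' | ε.

S → * S' | * id B S'; B → ( | id * * | ( A; A → id * A' | * A' | id A' | ( A'; S' → S S' | A S' | ε; A' → id ( A' | ε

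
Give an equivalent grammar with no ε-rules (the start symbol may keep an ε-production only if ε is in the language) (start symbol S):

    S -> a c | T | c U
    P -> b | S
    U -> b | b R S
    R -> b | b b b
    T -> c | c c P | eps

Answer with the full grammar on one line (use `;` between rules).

Nullable nonterminals: {P, S, T}.
ε ∈ L(G) since S is nullable, so keep S → ε.
For each production, add variants omitting each subset of nullable occurrences: U → b R S gives b R S | b R. T → c c P gives c c P | c c.

S -> a c | T | c U | ε; P -> b | S; U -> b | b R S | b R; R -> b | b b b; T -> c | c c P | c c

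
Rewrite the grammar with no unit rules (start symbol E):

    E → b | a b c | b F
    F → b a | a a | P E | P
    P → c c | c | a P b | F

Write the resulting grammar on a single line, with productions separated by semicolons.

Unit pairs: F ⇒* {P}; P ⇒* {F}.
For every A with A ⇒* B via unit rules, add B's non-unit alternatives to A; then delete every rule of the form X → Y.

E → b | a b c | b F; F → b a | a a | P E | c c | c | a P b; P → b a | a a | P E | c c | c | a P b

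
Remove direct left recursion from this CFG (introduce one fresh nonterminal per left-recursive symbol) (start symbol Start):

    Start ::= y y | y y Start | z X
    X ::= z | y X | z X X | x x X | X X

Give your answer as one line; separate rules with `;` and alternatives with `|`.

Directly left-recursive nonterminal: X.
For X: α = {X}, β = {z, y X, z X X, x x X}. Rewrite as X → β X1 and X1 → α X1 | ε.

Start ::= y y | y y Start | z X; X ::= z X1 | y X X1 | z X X X1 | x x X X1; X1 ::= X X1 | ε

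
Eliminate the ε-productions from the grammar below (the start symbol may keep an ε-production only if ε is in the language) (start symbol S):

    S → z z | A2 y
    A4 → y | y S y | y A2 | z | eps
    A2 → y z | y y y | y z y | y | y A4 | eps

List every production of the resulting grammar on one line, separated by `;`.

S → z z | A2 y | y; A4 → y | y S y | y A2 | z; A2 → y z | y y y | y z y | y | y A4

Nullable set = {A2, A4}.
ε ∉ L(G), so no ε-production is kept.
Expand every rule over subsets of its nullable positions: S → A2 y gives A2 y | y.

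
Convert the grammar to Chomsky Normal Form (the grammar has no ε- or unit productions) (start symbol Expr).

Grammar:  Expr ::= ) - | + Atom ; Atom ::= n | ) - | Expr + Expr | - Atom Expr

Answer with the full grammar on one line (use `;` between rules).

Expr ::= X1 X2 | X3 Atom; Atom ::= n | X1 X2 | Expr Y1 | X2 Y2; X1 ::= ); X2 ::= -; X3 ::= +; Y1 ::= X3 Expr; Y2 ::= Atom Expr

Introduce a nonterminal for each terminal appearing in a rule of length ≥ 2: X1 → ), X2 → -, X3 → +.
Binarize each right-hand side of length ≥ 3 by chaining fresh nonterminals (Y1, Y2, …): affected rules were Atom → Expr X3 Expr; Atom → X2 Atom Expr.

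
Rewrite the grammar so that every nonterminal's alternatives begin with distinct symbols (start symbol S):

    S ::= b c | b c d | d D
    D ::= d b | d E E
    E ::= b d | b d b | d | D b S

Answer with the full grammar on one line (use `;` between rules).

S has alternatives sharing prefix 'b c': factor to S → b c S' with S' → ε | d.
D has alternatives sharing prefix 'd': factor to D → d D' with D' → b | E E.
E has alternatives sharing prefix 'b d': factor to E → b d E' with E' → ε | b.

S ::= d D | b c S'; D ::= d D'; E ::= d | D b S | b d E'; S' ::= epsilon | d; D' ::= b | E E; E' ::= epsilon | b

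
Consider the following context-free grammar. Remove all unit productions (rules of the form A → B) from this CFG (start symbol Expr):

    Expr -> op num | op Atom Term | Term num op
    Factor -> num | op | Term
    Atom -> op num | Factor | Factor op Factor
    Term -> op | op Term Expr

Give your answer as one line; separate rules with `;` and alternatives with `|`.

Unit pairs: Atom ⇒* {Factor, Term}; Factor ⇒* {Term}.
For every A with A ⇒* B via unit rules, add B's non-unit alternatives to A; then delete every rule of the form X → Y.

Expr -> op num | op Atom Term | Term num op; Factor -> op | op Term Expr | num; Atom -> op | op Term Expr | op num | Factor op Factor | num; Term -> op | op Term Expr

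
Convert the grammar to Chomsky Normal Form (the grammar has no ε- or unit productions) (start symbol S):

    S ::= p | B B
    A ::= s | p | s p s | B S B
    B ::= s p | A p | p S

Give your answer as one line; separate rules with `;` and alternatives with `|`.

S ::= p | B B; A ::= s | p | X1 Y1 | B Y2; B ::= X1 X2 | A X2 | X2 S; X1 ::= s; X2 ::= p; Y1 ::= X2 X1; Y2 ::= S B

Introduce a nonterminal for each terminal appearing in a rule of length ≥ 2: X1 → s, X2 → p.
Binarize each right-hand side of length ≥ 3 by chaining fresh nonterminals (Y1, Y2, …): affected rules were A → X1 X2 X1; A → B S B.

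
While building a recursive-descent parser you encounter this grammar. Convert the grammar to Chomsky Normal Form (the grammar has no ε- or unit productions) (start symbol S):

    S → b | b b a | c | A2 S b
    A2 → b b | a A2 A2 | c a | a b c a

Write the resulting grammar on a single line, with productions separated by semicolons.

S → b | X1 Y1 | c | A2 Y2; A2 → X1 X1 | X2 Y3 | X3 X2 | X2 Y4; X1 → b; X2 → a; X3 → c; Y1 → X1 X2; Y2 → S X1; Y3 → A2 A2; Y4 → X1 Y5; Y5 → X3 X2

Introduce a nonterminal for each terminal appearing in a rule of length ≥ 2: X1 → b, X2 → a, X3 → c.
Binarize each right-hand side of length ≥ 3 by chaining fresh nonterminals (Y1, Y2, …): affected rules were S → X1 X1 X2; S → A2 S X1; A2 → X2 A2 A2; A2 → X2 X1 X3 X2.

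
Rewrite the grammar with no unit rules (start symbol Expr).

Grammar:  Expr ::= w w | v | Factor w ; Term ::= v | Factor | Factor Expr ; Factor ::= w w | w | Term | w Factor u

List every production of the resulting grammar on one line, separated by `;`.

Expr ::= w w | v | Factor w; Term ::= v | Factor Expr | w w | w | w Factor u; Factor ::= v | Factor Expr | w w | w | w Factor u

Unit pairs: Factor ⇒* {Term}; Term ⇒* {Factor}.
Replace each nonterminal's rules with the union of the non-unit rules of every nonterminal it unit-derives.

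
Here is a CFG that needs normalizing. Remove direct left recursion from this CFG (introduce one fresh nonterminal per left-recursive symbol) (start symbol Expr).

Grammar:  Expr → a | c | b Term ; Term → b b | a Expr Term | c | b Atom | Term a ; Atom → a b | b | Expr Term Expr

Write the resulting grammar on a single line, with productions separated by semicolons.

Expr → a | c | b Term; Term → b b Term1 | a Expr Term Term1 | c Term1 | b Atom Term1; Atom → a b | b | Expr Term Expr; Term1 → a Term1 | ε

Term is directly left-recursive.
For Term: α = {a}, β = {b b, a Expr Term, c, b Atom}. Rewrite as Term → β Term1 and Term1 → α Term1 | ε.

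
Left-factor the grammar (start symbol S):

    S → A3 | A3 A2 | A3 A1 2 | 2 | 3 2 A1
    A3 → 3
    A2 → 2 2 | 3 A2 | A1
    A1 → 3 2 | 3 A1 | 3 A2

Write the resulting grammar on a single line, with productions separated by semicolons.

S → 2 | 3 2 A1 | A3 S'; A3 → 3; A2 → 2 2 | 3 A2 | A1; A1 → 3 A1'; S' → ε | A2 | A1 2; A1' → 2 | A1 | A2

S has alternatives sharing prefix 'A3': factor to S → A3 S' with S' → ε | A2 | A1 2.
A1 has alternatives sharing prefix '3': factor to A1 → 3 A1' with A1' → 2 | A1 | A2.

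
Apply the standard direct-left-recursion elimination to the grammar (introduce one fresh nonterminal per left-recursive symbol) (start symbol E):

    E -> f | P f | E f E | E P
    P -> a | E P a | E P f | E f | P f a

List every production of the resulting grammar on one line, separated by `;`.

E -> f E' | P f E'; P -> a P' | E P a P' | E P f P' | E f P'; E' -> f E E' | P E' | ε; P' -> f a P' | ε

Directly left-recursive nonterminals: E, P.
For E: α = {f E, P}, β = {f, P f}. Rewrite as E → β E' and E' → α E' | ε.
For P: α = {f a}, β = {a, E P a, E P f, E f}. Rewrite as P → β P' and P' → α P' | ε.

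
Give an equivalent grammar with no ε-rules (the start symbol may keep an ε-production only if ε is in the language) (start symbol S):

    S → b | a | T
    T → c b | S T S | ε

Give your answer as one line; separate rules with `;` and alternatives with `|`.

The nullable symbols are {S, T}.
ε ∈ L(G) since S is nullable, so keep S → ε.
For each production, add variants omitting each subset of nullable occurrences: T → S T S gives S T S | S T | S S | S | T S.

S → b | a | T | ε; T → c b | S T S | S T | S S | S | T S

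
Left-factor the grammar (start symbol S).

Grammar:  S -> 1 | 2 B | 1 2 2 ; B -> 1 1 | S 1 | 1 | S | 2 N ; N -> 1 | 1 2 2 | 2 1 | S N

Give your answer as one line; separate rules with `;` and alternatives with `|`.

S has alternatives sharing prefix '1': factor to S → 1 S' with S' → ε | 2 2.
B has alternatives sharing prefix '1': factor to B → 1 B' with B' → 1 | ε.
B has alternatives sharing prefix 'S': factor to B → S B'' with B'' → 1 | ε.
N has alternatives sharing prefix '1': factor to N → 1 N' with N' → ε | 2 2.

S -> 2 B | 1 S'; B -> 2 N | 1 B' | S B''; N -> 2 1 | S N | 1 N'; S' -> ε | 2 2; B' -> 1 | ε; B'' -> 1 | ε; N' -> ε | 2 2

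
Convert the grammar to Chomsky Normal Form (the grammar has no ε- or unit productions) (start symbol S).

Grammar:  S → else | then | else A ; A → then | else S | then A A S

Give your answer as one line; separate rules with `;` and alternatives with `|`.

S → else | then | X1 A; A → then | X1 S | X2 Y1; X1 → else; X2 → then; Y1 → A Y2; Y2 → A S

Introduce a nonterminal for each terminal appearing in a rule of length ≥ 2: X1 → else, X2 → then.
Binarize each right-hand side of length ≥ 3 by chaining fresh nonterminals (Y1, Y2, …): affected rules were A → X2 A A S.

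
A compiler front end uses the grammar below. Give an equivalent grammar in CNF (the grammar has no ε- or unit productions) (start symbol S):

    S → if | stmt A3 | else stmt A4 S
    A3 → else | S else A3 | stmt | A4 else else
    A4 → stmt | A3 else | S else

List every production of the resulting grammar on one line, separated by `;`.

Introduce a nonterminal for each terminal appearing in a rule of length ≥ 2: X1 → stmt, X2 → else.
Binarize each right-hand side of length ≥ 3 by chaining fresh nonterminals (Y1, Y2, …): affected rules were S → X2 X1 A4 S; A3 → S X2 A3; A3 → A4 X2 X2.

S → if | X1 A3 | X2 Y1; A3 → else | S Y3 | stmt | A4 Y4; A4 → stmt | A3 X2 | S X2; X1 → stmt; X2 → else; Y1 → X1 Y2; Y2 → A4 S; Y3 → X2 A3; Y4 → X2 X2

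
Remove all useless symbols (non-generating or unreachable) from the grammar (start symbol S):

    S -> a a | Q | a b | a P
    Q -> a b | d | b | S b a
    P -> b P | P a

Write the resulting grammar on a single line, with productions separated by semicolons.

S -> a a | Q | a b; Q -> a b | d | b | S b a

Generating nonterminals: {Q, S}.
Reachable from S after that: {Q, S}.
Removed useless symbols: {P} and every production mentioning them.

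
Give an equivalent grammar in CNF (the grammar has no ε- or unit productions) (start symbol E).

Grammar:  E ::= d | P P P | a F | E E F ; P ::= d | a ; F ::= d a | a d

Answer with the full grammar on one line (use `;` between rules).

Introduce a nonterminal for each terminal appearing in a rule of length ≥ 2: X1 → a, X2 → d.
Binarize each right-hand side of length ≥ 3 by chaining fresh nonterminals (Y1, Y2, …): affected rules were E → P P P; E → E E F.

E ::= d | P Y1 | X1 F | E Y2; P ::= d | a; F ::= X2 X1 | X1 X2; X1 ::= a; X2 ::= d; Y1 ::= P P; Y2 ::= E F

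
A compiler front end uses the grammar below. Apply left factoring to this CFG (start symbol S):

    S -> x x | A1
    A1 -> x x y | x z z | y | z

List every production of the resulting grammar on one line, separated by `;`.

S -> x x | A1; A1 -> y | z | x A1'; A1' -> x y | z z

A1 has alternatives sharing prefix 'x': factor to A1 → x A1' with A1' → x y | z z.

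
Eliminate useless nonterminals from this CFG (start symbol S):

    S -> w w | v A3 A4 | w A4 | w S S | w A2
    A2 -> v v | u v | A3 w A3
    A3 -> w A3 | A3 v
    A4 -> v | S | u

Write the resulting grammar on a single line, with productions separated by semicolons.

S -> w w | w A4 | w S S | w A2; A2 -> v v | u v; A4 -> v | S | u

Generating nonterminals: {A2, A4, S}.
Reachable from S after that: {A2, A4, S}.
Removed useless symbols: {A3} and every production mentioning them.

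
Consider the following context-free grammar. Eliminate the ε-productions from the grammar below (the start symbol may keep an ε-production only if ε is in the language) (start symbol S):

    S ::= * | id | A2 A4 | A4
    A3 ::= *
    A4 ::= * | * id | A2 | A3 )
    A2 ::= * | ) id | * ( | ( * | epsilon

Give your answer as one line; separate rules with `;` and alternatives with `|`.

S ::= * | id | A2 A4 | A2 | A4 | epsilon; A3 ::= *; A4 ::= * | * id | A2 | A3 ); A2 ::= * | ) id | * ( | ( *

The nullable symbols are {A2, A4, S}.
ε ∈ L(G) since S is nullable, so keep S → ε.
For each production, add variants omitting each subset of nullable occurrences: S → A2 A4 gives A2 A4 | A2 | A4.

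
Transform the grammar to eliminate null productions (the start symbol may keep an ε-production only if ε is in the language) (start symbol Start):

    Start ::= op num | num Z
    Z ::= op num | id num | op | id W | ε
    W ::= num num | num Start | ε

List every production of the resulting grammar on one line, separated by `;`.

The nullable symbols are {W, Z}.
ε ∉ L(G), so no ε-production is kept.
Expand every rule over subsets of its nullable positions: Start → num Z gives num Z | num. Z → id W gives id W | id.

Start ::= op num | num Z | num; Z ::= op num | id num | op | id W | id; W ::= num num | num Start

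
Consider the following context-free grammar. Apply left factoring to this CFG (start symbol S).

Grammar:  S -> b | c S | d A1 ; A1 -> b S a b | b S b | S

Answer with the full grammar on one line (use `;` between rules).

A1 has alternatives sharing prefix 'b S': factor to A1 → b S A1' with A1' → a b | b.

S -> b | c S | d A1; A1 -> S | b S A1'; A1' -> a b | b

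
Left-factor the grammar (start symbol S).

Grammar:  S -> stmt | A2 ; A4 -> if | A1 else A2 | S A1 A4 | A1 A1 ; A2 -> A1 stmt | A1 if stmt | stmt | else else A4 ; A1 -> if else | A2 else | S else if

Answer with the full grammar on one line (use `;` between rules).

S -> stmt | A2; A4 -> if | S A1 A4 | A1 A4'; A2 -> stmt | else else A4 | A1 A2'; A1 -> if else | A2 else | S else if; A4' -> else A2 | A1; A2' -> stmt | if stmt

A4 has alternatives sharing prefix 'A1': factor to A4 → A1 A4' with A4' → else A2 | A1.
A2 has alternatives sharing prefix 'A1': factor to A2 → A1 A2' with A2' → stmt | if stmt.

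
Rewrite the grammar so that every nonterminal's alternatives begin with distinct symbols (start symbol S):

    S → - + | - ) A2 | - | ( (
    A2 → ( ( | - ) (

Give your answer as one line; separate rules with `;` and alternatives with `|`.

S → ( ( | - S'; A2 → ( ( | - ) (; S' → + | ) A2 | ε

S has alternatives sharing prefix '-': factor to S → - S' with S' → + | ) A2 | ε.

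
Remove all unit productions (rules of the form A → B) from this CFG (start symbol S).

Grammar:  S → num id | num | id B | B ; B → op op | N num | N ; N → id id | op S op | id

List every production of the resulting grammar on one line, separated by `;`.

S → op op | N num | num id | num | id B | id id | op S op | id; B → op op | N num | id id | op S op | id; N → id id | op S op | id

Unit pairs: B ⇒* {N}; S ⇒* {B, N}.
For every A with A ⇒* B via unit rules, add B's non-unit alternatives to A; then delete every rule of the form X → Y.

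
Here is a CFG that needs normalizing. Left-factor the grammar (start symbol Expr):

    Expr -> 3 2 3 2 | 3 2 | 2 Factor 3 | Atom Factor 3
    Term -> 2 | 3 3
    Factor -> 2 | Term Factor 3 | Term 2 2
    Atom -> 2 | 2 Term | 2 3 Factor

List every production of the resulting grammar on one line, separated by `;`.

Expr -> 2 Factor 3 | Atom Factor 3 | 3 2 Expr1; Term -> 2 | 3 3; Factor -> 2 | Term Factor1; Atom -> 2 Atom1; Expr1 -> 3 2 | ε; Factor1 -> Factor 3 | 2 2; Atom1 -> ε | Term | 3 Factor

Expr has alternatives sharing prefix '3 2': factor to Expr → 3 2 Expr1 with Expr1 → 3 2 | ε.
Factor has alternatives sharing prefix 'Term': factor to Factor → Term Factor1 with Factor1 → Factor 3 | 2 2.
Atom has alternatives sharing prefix '2': factor to Atom → 2 Atom1 with Atom1 → ε | Term | 3 Factor.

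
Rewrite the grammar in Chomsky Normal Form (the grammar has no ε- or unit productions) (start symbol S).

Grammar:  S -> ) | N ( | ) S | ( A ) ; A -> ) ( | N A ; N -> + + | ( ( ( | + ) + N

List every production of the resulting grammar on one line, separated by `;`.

S -> ) | N X1 | X2 S | X1 Y1; A -> X2 X1 | N A; N -> X3 X3 | X1 Y2 | X3 Y3; X1 -> (; X2 -> ); X3 -> +; Y1 -> A X2; Y2 -> X1 X1; Y3 -> X2 Y4; Y4 -> X3 N

Introduce a nonterminal for each terminal appearing in a rule of length ≥ 2: X1 → (, X2 → ), X3 → +.
Binarize each right-hand side of length ≥ 3 by chaining fresh nonterminals (Y1, Y2, …): affected rules were S → X1 A X2; N → X1 X1 X1; N → X3 X2 X3 N.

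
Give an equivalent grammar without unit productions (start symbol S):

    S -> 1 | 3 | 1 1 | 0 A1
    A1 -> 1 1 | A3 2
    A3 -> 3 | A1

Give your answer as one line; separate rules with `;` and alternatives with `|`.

Unit pairs: A3 ⇒* {A1}.
Replace each nonterminal's rules with the union of the non-unit rules of every nonterminal it unit-derives.

S -> 1 | 3 | 1 1 | 0 A1; A1 -> 1 1 | A3 2; A3 -> 1 1 | A3 2 | 3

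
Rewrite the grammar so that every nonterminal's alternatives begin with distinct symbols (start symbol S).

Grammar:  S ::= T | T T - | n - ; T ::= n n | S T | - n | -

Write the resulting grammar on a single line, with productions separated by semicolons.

S has alternatives sharing prefix 'T': factor to S → T S' with S' → ε | T -.
T has alternatives sharing prefix '-': factor to T → - T' with T' → n | ε.

S ::= n - | T S'; T ::= n n | S T | - T'; S' ::= epsilon | T -; T' ::= n | epsilon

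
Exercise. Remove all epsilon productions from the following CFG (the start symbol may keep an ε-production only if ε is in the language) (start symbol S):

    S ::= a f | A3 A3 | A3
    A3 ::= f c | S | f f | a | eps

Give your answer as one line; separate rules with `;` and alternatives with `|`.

Nullable set = {A3, S}.
ε ∈ L(G) since S is nullable, so keep S → ε.
Add the nullable-subset variants: S → A3 A3 gives A3 A3 | A3.

S ::= a f | A3 A3 | A3 | ε; A3 ::= f c | S | f f | a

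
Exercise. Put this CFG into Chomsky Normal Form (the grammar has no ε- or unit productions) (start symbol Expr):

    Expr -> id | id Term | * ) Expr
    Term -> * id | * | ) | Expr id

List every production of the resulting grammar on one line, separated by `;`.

Expr -> id | X1 Term | X2 Y1; Term -> X2 X1 | * | ) | Expr X1; X1 -> id; X2 -> *; X3 -> ); Y1 -> X3 Expr

Introduce a nonterminal for each terminal appearing in a rule of length ≥ 2: X1 → id, X2 → *, X3 → ).
Binarize each right-hand side of length ≥ 3 by chaining fresh nonterminals (Y1, Y2, …): affected rules were Expr → X2 X3 Expr.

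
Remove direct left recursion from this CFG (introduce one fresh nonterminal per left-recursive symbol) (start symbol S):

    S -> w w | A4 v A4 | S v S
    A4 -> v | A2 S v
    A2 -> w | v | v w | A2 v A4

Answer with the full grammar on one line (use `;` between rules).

Directly left-recursive nonterminals: S, A2.
For S: α = {v S}, β = {w w, A4 v A4}. Rewrite as S → β S' and S' → α S' | ε.
For A2: α = {v A4}, β = {w, v, v w}. Rewrite as A2 → β A2' and A2' → α A2' | ε.

S -> w w S' | A4 v A4 S'; A4 -> v | A2 S v; A2 -> w A2' | v A2' | v w A2'; S' -> v S S' | ε; A2' -> v A4 A2' | ε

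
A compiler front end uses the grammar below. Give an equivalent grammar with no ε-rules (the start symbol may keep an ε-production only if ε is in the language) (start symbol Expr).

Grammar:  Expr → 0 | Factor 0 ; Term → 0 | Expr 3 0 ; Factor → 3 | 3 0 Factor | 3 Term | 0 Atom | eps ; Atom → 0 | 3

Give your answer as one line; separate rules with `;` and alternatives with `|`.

Nullable nonterminals: {Factor}.
ε ∉ L(G), so no ε-production is kept.
Add the nullable-subset variants: Factor → 3 0 Factor gives 3 0 Factor | 3 0.

Expr → 0 | Factor 0; Term → 0 | Expr 3 0; Factor → 3 | 3 0 Factor | 3 0 | 3 Term | 0 Atom; Atom → 0 | 3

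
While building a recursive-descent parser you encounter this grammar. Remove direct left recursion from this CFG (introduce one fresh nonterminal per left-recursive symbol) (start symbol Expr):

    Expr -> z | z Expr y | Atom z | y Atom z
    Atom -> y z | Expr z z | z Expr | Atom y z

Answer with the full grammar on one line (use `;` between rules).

Expr -> z | z Expr y | Atom z | y Atom z; Atom -> y z Atom1 | Expr z z Atom1 | z Expr Atom1; Atom1 -> y z Atom1 | ε

Left recursion appears on Atom.
For Atom: α = {y z}, β = {y z, Expr z z, z Expr}. Rewrite as Atom → β Atom1 and Atom1 → α Atom1 | ε.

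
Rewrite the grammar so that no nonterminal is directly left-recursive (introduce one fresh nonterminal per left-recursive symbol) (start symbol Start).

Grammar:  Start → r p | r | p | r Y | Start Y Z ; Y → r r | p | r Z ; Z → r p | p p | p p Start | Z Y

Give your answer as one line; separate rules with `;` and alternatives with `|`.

Start, Z are directly left-recursive.
For Start: α = {Y Z}, β = {r p, r, p, r Y}. Rewrite as Start → β Start1 and Start1 → α Start1 | ε.
For Z: α = {Y}, β = {r p, p p, p p Start}. Rewrite as Z → β Z1 and Z1 → α Z1 | ε.

Start → r p Start1 | r Start1 | p Start1 | r Y Start1; Y → r r | p | r Z; Z → r p Z1 | p p Z1 | p p Start Z1; Start1 → Y Z Start1 | ε; Z1 → Y Z1 | ε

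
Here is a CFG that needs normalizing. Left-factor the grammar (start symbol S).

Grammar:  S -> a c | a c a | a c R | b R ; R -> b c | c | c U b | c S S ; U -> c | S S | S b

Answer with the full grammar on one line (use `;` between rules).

S -> b R | a c S'; R -> b c | c R'; U -> c | S U'; S' -> ε | a | R; R' -> ε | U b | S S; U' -> S | b

S has alternatives sharing prefix 'a c': factor to S → a c S' with S' → ε | a | R.
R has alternatives sharing prefix 'c': factor to R → c R' with R' → ε | U b | S S.
U has alternatives sharing prefix 'S': factor to U → S U' with U' → S | b.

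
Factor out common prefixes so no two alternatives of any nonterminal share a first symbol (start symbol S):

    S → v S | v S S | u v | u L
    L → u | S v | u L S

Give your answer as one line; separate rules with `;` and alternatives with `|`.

S → v S S' | u S''; L → S v | u L'; S' → ε | S; S'' → v | L; L' → ε | L S

S has alternatives sharing prefix 'v S': factor to S → v S S' with S' → ε | S.
S has alternatives sharing prefix 'u': factor to S → u S'' with S'' → v | L.
L has alternatives sharing prefix 'u': factor to L → u L' with L' → ε | L S.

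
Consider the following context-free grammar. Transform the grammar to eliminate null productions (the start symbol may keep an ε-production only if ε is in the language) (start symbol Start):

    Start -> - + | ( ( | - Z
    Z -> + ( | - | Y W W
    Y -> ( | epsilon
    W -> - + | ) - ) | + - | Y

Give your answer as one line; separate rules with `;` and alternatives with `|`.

Start -> - + | ( ( | - Z | -; Z -> + ( | - | Y W W | Y W | Y | W W | W; Y -> (; W -> - + | ) - ) | + - | Y

Nullable set = {W, Y, Z}.
ε ∉ L(G), so no ε-production is kept.
Add the nullable-subset variants: Start → - Z gives - Z | -. Z → Y W W gives Y W W | Y W | Y | W W | W.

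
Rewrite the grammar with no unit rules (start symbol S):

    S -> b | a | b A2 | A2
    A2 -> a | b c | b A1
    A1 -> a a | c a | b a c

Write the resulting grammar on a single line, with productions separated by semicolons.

Unit pairs: S ⇒* {A2}.
For each unit pair (A, B), copy every non-unit production of B to A, then drop all unit productions.

S -> a | b c | b A1 | b | b A2; A2 -> a | b c | b A1; A1 -> a a | c a | b a c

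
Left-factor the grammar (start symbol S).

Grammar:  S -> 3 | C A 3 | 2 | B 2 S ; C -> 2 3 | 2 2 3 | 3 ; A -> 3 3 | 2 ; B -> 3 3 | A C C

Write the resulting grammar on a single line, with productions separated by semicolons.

S -> 3 | C A 3 | 2 | B 2 S; C -> 3 | 2 C'; A -> 3 3 | 2; B -> 3 3 | A C C; C' -> 3 | 2 3

C has alternatives sharing prefix '2': factor to C → 2 C' with C' → 3 | 2 3.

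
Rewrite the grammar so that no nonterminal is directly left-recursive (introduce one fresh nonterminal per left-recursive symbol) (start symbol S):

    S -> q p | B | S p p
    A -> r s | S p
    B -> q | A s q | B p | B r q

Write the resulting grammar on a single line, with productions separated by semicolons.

S -> q p S' | B S'; A -> r s | S p; B -> q B' | A s q B'; S' -> p p S' | ε; B' -> p B' | r q B' | ε

Directly left-recursive nonterminals: S, B.
For S: α = {p p}, β = {q p, B}. Rewrite as S → β S' and S' → α S' | ε.
For B: α = {p, r q}, β = {q, A s q}. Rewrite as B → β B' and B' → α B' | ε.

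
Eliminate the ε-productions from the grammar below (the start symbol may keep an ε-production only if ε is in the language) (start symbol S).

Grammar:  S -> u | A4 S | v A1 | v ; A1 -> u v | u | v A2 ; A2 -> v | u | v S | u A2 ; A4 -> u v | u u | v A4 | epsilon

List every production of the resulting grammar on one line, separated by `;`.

S -> u | A4 S | v A1 | v; A1 -> u v | u | v A2; A2 -> v | u | v S | u A2; A4 -> u v | u u | v A4 | v

Nullable nonterminals: {A4}.
ε ∉ L(G), so no ε-production is kept.
Expand every rule over subsets of its nullable positions: A4 → v A4 gives v A4 | v.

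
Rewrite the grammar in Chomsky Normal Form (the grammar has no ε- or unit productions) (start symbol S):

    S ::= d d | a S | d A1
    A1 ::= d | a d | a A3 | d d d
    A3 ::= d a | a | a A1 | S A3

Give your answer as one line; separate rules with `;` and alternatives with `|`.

S ::= X1 X1 | X2 S | X1 A1; A1 ::= d | X2 X1 | X2 A3 | X1 Y1; A3 ::= X1 X2 | a | X2 A1 | S A3; X1 ::= d; X2 ::= a; Y1 ::= X1 X1

Introduce a nonterminal for each terminal appearing in a rule of length ≥ 2: X1 → d, X2 → a.
Binarize each right-hand side of length ≥ 3 by chaining fresh nonterminals (Y1, Y2, …): affected rules were A1 → X1 X1 X1.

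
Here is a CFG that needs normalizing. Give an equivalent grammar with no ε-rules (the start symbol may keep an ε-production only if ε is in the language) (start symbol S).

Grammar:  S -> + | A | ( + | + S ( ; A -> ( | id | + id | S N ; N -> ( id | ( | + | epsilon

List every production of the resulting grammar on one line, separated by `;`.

Nullable nonterminals: {N}.
ε ∉ L(G), so no ε-production is kept.
Add the nullable-subset variants: A → S N gives S N | S.

S -> + | A | ( + | + S (; A -> ( | id | + id | S N | S; N -> ( id | ( | +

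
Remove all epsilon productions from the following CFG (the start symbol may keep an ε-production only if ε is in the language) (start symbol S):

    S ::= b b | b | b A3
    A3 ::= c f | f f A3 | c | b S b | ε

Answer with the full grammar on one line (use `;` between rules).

The nullable symbols are {A3}.
ε ∉ L(G), so no ε-production is kept.
Add the nullable-subset variants: A3 → f f A3 gives f f A3 | f f.

S ::= b b | b | b A3; A3 ::= c f | f f A3 | f f | c | b S b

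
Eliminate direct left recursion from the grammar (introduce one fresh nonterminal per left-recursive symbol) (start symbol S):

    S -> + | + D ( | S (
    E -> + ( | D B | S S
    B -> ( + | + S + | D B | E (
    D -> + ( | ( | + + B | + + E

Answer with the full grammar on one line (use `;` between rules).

Directly left-recursive nonterminal: S.
For S: α = {(}, β = {+, + D (}. Rewrite as S → β S' and S' → α S' | ε.

S -> + S' | + D ( S'; E -> + ( | D B | S S; B -> ( + | + S + | D B | E (; D -> + ( | ( | + + B | + + E; S' -> ( S' | ε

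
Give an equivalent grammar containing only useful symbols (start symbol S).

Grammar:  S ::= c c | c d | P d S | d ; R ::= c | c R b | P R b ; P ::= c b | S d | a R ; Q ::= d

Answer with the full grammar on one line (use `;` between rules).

S ::= c c | c d | P d S | d; R ::= c | c R b | P R b; P ::= c b | S d | a R

Generating nonterminals: {P, Q, R, S}.
Reachable from S after that: {P, R, S}.
Removed useless symbols: {Q} and every production mentioning them.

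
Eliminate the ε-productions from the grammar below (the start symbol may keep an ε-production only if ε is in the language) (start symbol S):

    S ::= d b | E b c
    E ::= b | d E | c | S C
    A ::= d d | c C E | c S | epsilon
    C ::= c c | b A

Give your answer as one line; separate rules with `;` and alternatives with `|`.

Nullable nonterminals: {A}.
ε ∉ L(G), so no ε-production is kept.
Expand every rule over subsets of its nullable positions: C → b A gives b A | b.

S ::= d b | E b c; E ::= b | d E | c | S C; A ::= d d | c C E | c S; C ::= c c | b A | b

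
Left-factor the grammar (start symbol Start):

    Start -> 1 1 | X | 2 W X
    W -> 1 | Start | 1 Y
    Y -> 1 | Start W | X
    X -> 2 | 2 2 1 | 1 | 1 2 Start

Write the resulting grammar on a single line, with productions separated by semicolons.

W has alternatives sharing prefix '1': factor to W → 1 W1 with W1 → ε | Y.
X has alternatives sharing prefix '2': factor to X → 2 X1 with X1 → ε | 2 1.
X has alternatives sharing prefix '1': factor to X → 1 X2 with X2 → ε | 2 Start.

Start -> 1 1 | X | 2 W X; W -> Start | 1 W1; Y -> 1 | Start W | X; X -> 2 X1 | 1 X2; W1 -> ε | Y; X1 -> ε | 2 1; X2 -> ε | 2 Start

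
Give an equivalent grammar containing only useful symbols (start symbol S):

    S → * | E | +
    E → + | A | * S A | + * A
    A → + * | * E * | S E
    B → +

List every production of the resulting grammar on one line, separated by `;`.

Generating nonterminals: {A, B, E, S}.
Reachable from S after that: {A, E, S}.
Removed useless symbols: {B} and every production mentioning them.

S → * | E | +; E → + | A | * S A | + * A; A → + * | * E * | S E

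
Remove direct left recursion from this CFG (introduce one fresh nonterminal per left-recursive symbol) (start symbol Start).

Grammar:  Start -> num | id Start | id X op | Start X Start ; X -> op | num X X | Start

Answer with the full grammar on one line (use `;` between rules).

Directly left-recursive nonterminal: Start.
For Start: α = {X Start}, β = {num, id Start, id X op}. Rewrite as Start → β Start1 and Start1 → α Start1 | ε.

Start -> num Start1 | id Start Start1 | id X op Start1; X -> op | num X X | Start; Start1 -> X Start Start1 | eps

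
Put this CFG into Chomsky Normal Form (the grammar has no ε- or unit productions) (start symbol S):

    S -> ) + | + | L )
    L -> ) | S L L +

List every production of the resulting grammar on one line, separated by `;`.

S -> X1 X2 | + | L X1; L -> ) | S Y1; X1 -> ); X2 -> +; Y1 -> L Y2; Y2 -> L X2

Introduce a nonterminal for each terminal appearing in a rule of length ≥ 2: X1 → ), X2 → +.
Binarize each right-hand side of length ≥ 3 by chaining fresh nonterminals (Y1, Y2, …): affected rules were L → S L L X2.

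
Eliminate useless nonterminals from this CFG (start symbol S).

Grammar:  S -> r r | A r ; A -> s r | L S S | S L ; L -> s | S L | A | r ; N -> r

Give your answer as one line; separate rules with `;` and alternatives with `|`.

S -> r r | A r; A -> s r | L S S | S L; L -> s | S L | A | r

Generating nonterminals: {A, L, N, S}.
Reachable from S after that: {A, L, S}.
Removed useless symbols: {N} and every production mentioning them.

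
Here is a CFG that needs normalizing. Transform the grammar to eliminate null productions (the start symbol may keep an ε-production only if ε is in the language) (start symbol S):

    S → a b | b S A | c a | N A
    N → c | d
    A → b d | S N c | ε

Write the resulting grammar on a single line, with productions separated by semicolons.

S → a b | b S A | b S | c a | N A | N; N → c | d; A → b d | S N c

Nullable set = {A}.
ε ∉ L(G), so no ε-production is kept.
For each production, add variants omitting each subset of nullable occurrences: S → b S A gives b S A | b S. S → N A gives N A | N.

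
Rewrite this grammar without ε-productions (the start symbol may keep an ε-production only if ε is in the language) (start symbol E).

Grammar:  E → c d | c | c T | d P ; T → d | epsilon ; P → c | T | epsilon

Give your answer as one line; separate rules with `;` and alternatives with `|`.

E → c d | c | c T | d P | d; T → d; P → c | T

Nullable set = {P, T}.
ε ∉ L(G), so no ε-production is kept.
Expand every rule over subsets of its nullable positions: E → d P gives d P | d.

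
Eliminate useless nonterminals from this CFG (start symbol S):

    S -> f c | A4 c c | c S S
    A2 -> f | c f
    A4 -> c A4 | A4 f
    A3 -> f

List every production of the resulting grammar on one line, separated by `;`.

S -> f c | c S S

Generating nonterminals: {A2, A3, S}.
Reachable from S after that: {S}.
Removed useless symbols: {A2, A3, A4} and every production mentioning them.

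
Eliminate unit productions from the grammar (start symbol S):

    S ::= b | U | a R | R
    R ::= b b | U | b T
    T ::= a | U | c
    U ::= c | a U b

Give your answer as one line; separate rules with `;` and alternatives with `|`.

S ::= c | a U b | b | a R | b b | b T; R ::= c | a U b | b b | b T; T ::= c | a U b | a; U ::= c | a U b

Unit pairs: R ⇒* {U}; S ⇒* {R, U}; T ⇒* {U}.
Replace each nonterminal's rules with the union of the non-unit rules of every nonterminal it unit-derives.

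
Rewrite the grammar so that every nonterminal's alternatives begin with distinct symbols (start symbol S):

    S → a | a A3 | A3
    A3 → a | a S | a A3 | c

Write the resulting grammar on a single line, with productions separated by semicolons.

S has alternatives sharing prefix 'a': factor to S → a S' with S' → ε | A3.
A3 has alternatives sharing prefix 'a': factor to A3 → a A3' with A3' → ε | S | A3.

S → A3 | a S'; A3 → c | a A3'; S' → epsilon | A3; A3' → epsilon | S | A3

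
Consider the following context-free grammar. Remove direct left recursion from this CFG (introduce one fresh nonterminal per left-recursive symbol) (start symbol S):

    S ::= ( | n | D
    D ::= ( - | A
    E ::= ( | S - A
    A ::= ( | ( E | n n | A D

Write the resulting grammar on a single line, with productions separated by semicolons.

A is directly left-recursive.
For A: α = {D}, β = {(, ( E, n n}. Rewrite as A → β A' and A' → α A' | ε.

S ::= ( | n | D; D ::= ( - | A; E ::= ( | S - A; A ::= ( A' | ( E A' | n n A'; A' ::= D A' | ε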